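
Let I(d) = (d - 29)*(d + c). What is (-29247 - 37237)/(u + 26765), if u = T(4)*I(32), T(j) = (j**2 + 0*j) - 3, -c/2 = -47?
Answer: -66484/31679 ≈ -2.0987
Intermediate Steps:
c = 94 (c = -2*(-47) = 94)
I(d) = (-29 + d)*(94 + d) (I(d) = (d - 29)*(d + 94) = (-29 + d)*(94 + d))
T(j) = -3 + j**2 (T(j) = (j**2 + 0) - 3 = j**2 - 3 = -3 + j**2)
u = 4914 (u = (-3 + 4**2)*(-2726 + 32**2 + 65*32) = (-3 + 16)*(-2726 + 1024 + 2080) = 13*378 = 4914)
(-29247 - 37237)/(u + 26765) = (-29247 - 37237)/(4914 + 26765) = -66484/31679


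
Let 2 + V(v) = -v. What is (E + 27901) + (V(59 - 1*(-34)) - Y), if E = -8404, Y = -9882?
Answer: 29284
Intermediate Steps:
V(v) = -2 - v
(E + 27901) + (V(59 - 1*(-34)) - Y) = (-8404 + 27901) + ((-2 - (59 - 1*(-34))) - 1*(-9882)) = 19497 + ((-2 - (59 + 34)) + 9882) = 19497 + ((-2 - 1*93) + 9882) = 19497 + ((-2 - 93) + 9882) = 19497 + (-95 + 9882) = 19497 + 9787 = 29284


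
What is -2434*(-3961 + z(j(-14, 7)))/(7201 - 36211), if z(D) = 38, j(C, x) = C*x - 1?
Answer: -4774291/14505 ≈ -329.15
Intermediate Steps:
j(C, x) = -1 + C*x
-2434*(-3961 + z(j(-14, 7)))/(7201 - 36211) = -2434*(-3961 + 38)/(7201 - 36211) = -2434/((-29010/(-3923))) = -2434/((-29010*(-1/3923))) = -2434/29010/3923 = -2434*3923/29010 = -4774291/14505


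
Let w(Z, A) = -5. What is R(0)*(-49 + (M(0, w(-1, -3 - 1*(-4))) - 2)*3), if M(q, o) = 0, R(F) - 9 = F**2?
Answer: -495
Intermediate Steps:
R(F) = 9 + F**2
R(0)*(-49 + (M(0, w(-1, -3 - 1*(-4))) - 2)*3) = (9 + 0**2)*(-49 + (0 - 2)*3) = (9 + 0)*(-49 - 2*3) = 9*(-49 - 6) = 9*(-55) = -495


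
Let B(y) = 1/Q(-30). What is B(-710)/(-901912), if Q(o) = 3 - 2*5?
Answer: 1/6313384 ≈ 1.5839e-7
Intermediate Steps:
Q(o) = -7 (Q(o) = 3 - 10 = -7)
B(y) = -⅐ (B(y) = 1/(-7) = -⅐)
B(-710)/(-901912) = -⅐/(-901912) = -⅐*(-1/901912) = 1/6313384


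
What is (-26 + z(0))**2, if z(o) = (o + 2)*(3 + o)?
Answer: 400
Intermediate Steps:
z(o) = (2 + o)*(3 + o)
(-26 + z(0))**2 = (-26 + (6 + 0**2 + 5*0))**2 = (-26 + (6 + 0 + 0))**2 = (-26 + 6)**2 = (-20)**2 = 400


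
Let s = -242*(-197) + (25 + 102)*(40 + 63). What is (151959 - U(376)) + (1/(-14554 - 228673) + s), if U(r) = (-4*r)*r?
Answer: 189283629485/243227 ≈ 7.7822e+5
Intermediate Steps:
U(r) = -4*r²
s = 60755 (s = 47674 + 127*103 = 47674 + 13081 = 60755)
(151959 - U(376)) + (1/(-14554 - 228673) + s) = (151959 - (-4)*376²) + (1/(-14554 - 228673) + 60755) = (151959 - (-4)*141376) + (1/(-243227) + 60755) = (151959 - 1*(-565504)) + (-1/243227 + 60755) = (151959 + 565504) + 14777256384/243227 = 717463 + 14777256384/243227 = 189283629485/243227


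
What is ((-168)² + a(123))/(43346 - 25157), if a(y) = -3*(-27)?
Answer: 3145/2021 ≈ 1.5562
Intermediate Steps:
a(y) = 81
((-168)² + a(123))/(43346 - 25157) = ((-168)² + 81)/(43346 - 25157) = (28224 + 81)/18189 = 28305*(1/18189) = 3145/2021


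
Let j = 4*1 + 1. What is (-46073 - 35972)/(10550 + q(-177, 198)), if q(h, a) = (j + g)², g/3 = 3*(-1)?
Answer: -82045/10566 ≈ -7.7650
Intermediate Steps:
j = 5 (j = 4 + 1 = 5)
g = -9 (g = 3*(3*(-1)) = 3*(-3) = -9)
q(h, a) = 16 (q(h, a) = (5 - 9)² = (-4)² = 16)
(-46073 - 35972)/(10550 + q(-177, 198)) = (-46073 - 35972)/(10550 + 16) = -82045/10566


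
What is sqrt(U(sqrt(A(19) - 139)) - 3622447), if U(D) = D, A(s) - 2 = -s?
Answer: sqrt(-3622447 + 2*I*sqrt(39)) ≈ 0.003 + 1903.3*I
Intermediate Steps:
A(s) = 2 - s
sqrt(U(sqrt(A(19) - 139)) - 3622447) = sqrt(sqrt((2 - 1*19) - 139) - 3622447) = sqrt(sqrt((2 - 19) - 139) - 3622447) = sqrt(sqrt(-17 - 139) - 3622447) = sqrt(sqrt(-156) - 3622447) = sqrt(2*I*sqrt(39) - 3622447) = sqrt(-3622447 + 2*I*sqrt(39))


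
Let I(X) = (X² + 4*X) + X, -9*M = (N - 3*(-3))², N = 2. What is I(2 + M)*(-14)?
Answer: -83636/81 ≈ -1032.5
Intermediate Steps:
M = -121/9 (M = -(2 - 3*(-3))²/9 = -(2 + 9)²/9 = -⅑*11² = -⅑*121 = -121/9 ≈ -13.444)
I(X) = X² + 5*X
I(2 + M)*(-14) = ((2 - 121/9)*(5 + (2 - 121/9)))*(-14) = -103*(5 - 103/9)/9*(-14) = -103/9*(-58/9)*(-14) = (5974/81)*(-14) = -83636/81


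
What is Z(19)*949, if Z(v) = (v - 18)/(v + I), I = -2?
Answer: 949/17 ≈ 55.824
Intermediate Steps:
Z(v) = (-18 + v)/(-2 + v) (Z(v) = (v - 18)/(v - 2) = (-18 + v)/(-2 + v))
Z(19)*949 = ((-18 + 19)/(-2 + 19))*949 = (1/17)*949 = 949/17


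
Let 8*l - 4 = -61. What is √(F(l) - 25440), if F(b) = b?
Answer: I*√407154/4 ≈ 159.52*I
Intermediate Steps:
l = -57/8 (l = ½ + (⅛)*(-61) = ½ - 61/8 = -57/8 ≈ -7.1250)
√(F(l) - 25440) = √(-57/8 - 25440) = √(-203577/8) = I*√407154/4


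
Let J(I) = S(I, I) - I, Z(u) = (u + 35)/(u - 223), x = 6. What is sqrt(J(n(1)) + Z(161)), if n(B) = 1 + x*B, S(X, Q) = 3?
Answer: I*sqrt(6882)/31 ≈ 2.6761*I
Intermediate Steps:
n(B) = 1 + 6*B
Z(u) = (35 + u)/(-223 + u)
J(I) = 3 - I
sqrt(J(n(1)) + Z(161)) = sqrt((3 - (1 + 6*1)) + (35 + 161)/(-223 + 161)) = sqrt((3 - (1 + 6)) + 196/(-62)) = sqrt((3 - 1*7) - 1/62*196) = sqrt((3 - 7) - 98/31) = sqrt(-4 - 98/31) = sqrt(-222/31) = I*sqrt(6882)/31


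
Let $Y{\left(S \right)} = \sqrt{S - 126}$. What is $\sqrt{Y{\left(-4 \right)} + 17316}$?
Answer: $\sqrt{17316 + i \sqrt{130}} \approx 131.59 + 0.0433 i$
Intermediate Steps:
$Y{\left(S \right)} = \sqrt{-126 + S}$ ($Y{\left(S \right)} = \sqrt{S - 126} = \sqrt{-126 + S}$)
$\sqrt{Y{\left(-4 \right)} + 17316} = \sqrt{\sqrt{-126 - 4} + 17316} = \sqrt{\sqrt{-130} + 17316} = \sqrt{i \sqrt{130} + 17316} = \sqrt{17316 + i \sqrt{130}}$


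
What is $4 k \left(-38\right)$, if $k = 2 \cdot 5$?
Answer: $-1520$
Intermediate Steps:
$k = 10$
$4 k \left(-38\right) = 4 \cdot 10 \left(-38\right) = 40 \left(-38\right) = -1520$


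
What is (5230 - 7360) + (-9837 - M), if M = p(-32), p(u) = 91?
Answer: -12058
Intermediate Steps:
M = 91
(5230 - 7360) + (-9837 - M) = (5230 - 7360) + (-9837 - 1*91) = -2130 + (-9837 - 91) = -2130 - 9928 = -12058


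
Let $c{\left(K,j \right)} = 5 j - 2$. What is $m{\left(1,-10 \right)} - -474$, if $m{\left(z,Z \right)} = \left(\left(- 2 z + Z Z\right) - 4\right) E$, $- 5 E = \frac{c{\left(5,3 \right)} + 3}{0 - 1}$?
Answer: $\frac{3874}{5} \approx 774.8$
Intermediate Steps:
$c{\left(K,j \right)} = -2 + 5 j$
$E = \frac{16}{5}$ ($E = - \frac{\left(\left(-2 + 5 \cdot 3\right) + 3\right) \frac{1}{0 - 1}}{5} = - \frac{\left(\left(-2 + 15\right) + 3\right) \frac{1}{-1}}{5} = - \frac{\left(13 + 3\right) \left(-1\right)}{5} = - \frac{16 \left(-1\right)}{5} = \left(- \frac{1}{5}\right) \left(-16\right) = \frac{16}{5} \approx 3.2$)
$m{\left(z,Z \right)} = - \frac{64}{5} - \frac{32 z}{5} + \frac{16 Z^{2}}{5}$ ($m{\left(z,Z \right)} = \left(\left(- 2 z + Z Z\right) - 4\right) \frac{16}{5} = \left(\left(- 2 z + Z^{2}\right) - 4\right) \frac{16}{5} = \left(\left(Z^{2} - 2 z\right) - 4\right) \frac{16}{5} = \left(-4 + Z^{2} - 2 z\right) \frac{16}{5} = - \frac{64}{5} - \frac{32 z}{5} + \frac{16 Z^{2}}{5}$)
$m{\left(1,-10 \right)} - -474 = \left(- \frac{64}{5} - \frac{32}{5} + \frac{16 \left(-10\right)^{2}}{5}\right) - -474 = \left(- \frac{64}{5} - \frac{32}{5} + \frac{16}{5} \cdot 100\right) + 474 = \left(- \frac{64}{5} - \frac{32}{5} + 320\right) + 474 = \frac{1504}{5} + 474 = \frac{3874}{5}$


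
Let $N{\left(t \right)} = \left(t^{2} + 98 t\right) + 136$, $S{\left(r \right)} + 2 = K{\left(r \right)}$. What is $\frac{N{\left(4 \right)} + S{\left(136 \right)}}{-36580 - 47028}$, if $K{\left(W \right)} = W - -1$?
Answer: $- \frac{97}{11944} \approx -0.0081212$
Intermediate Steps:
$K{\left(W \right)} = 1 + W$ ($K{\left(W \right)} = W + 1 = 1 + W$)
$S{\left(r \right)} = -1 + r$ ($S{\left(r \right)} = -2 + \left(1 + r\right) = -1 + r$)
$N{\left(t \right)} = 136 + t^{2} + 98 t$
$\frac{N{\left(4 \right)} + S{\left(136 \right)}}{-36580 - 47028} = \frac{\left(136 + 4^{2} + 98 \cdot 4\right) + \left(-1 + 136\right)}{-36580 - 47028} = \frac{\left(136 + 16 + 392\right) + 135}{-83608} = \left(544 + 135\right) \left(- \frac{1}{83608}\right) = 679 \left(- \frac{1}{83608}\right) = - \frac{97}{11944}$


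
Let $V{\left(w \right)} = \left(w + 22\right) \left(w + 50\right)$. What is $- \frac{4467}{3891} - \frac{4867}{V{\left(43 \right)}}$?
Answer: $- \frac{493984}{252915} \approx -1.9532$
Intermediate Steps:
$V{\left(w \right)} = \left(22 + w\right) \left(50 + w\right)$
$- \frac{4467}{3891} - \frac{4867}{V{\left(43 \right)}} = - \frac{4467}{3891} - \frac{4867}{1100 + 43^{2} + 72 \cdot 43} = \left(-4467\right) \frac{1}{3891} - \frac{4867}{1100 + 1849 + 3096} = - \frac{1489}{1297} - \frac{4867}{6045} = - \frac{1489}{1297} - \frac{157}{195} = - \frac{493984}{252915}$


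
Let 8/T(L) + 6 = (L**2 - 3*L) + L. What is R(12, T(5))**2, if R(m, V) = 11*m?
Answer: 17424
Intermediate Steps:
T(L) = 8/(-6 + L**2 - 2*L) (T(L) = 8/(-6 + ((L**2 - 3*L) + L)) = 8/(-6 + (L**2 - 2*L)) = 8/(-6 + L**2 - 2*L))
R(12, T(5))**2 = (11*12)**2 = 132**2 = 17424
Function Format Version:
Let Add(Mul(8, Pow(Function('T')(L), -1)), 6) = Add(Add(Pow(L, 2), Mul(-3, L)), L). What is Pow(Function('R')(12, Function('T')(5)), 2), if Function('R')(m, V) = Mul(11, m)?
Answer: 17424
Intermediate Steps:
Function('T')(L) = Mul(8, Pow(Add(-6, Pow(L, 2), Mul(-2, L)), -1)) (Function('T')(L) = Mul(8, Pow(Add(-6, Add(Add(Pow(L, 2), Mul(-3, L)), L)), -1)) = Mul(8, Pow(Add(-6, Add(Pow(L, 2), Mul(-2, L))), -1)) = Mul(8, Pow(Add(-6, Pow(L, 2), Mul(-2, L)), -1)))
Pow(Function('R')(12, Function('T')(5)), 2) = Pow(Mul(11, 12), 2) = Pow(132, 2) = 17424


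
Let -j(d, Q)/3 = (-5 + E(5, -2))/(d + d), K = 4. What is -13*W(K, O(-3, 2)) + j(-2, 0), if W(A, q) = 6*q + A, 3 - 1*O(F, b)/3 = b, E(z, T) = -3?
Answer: -292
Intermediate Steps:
O(F, b) = 9 - 3*b
W(A, q) = A + 6*q
j(d, Q) = 12/d (j(d, Q) = -3*(-5 - 3)/(d + d) = -(-24)/(2*d) = -(-24)*1/(2*d) = -(-12)/d = 12/d)
-13*W(K, O(-3, 2)) + j(-2, 0) = -13*(4 + 6*(9 - 3*2)) + 12/(-2) = -13*(4 + 6*(9 - 6)) + 12*(-½) = -13*(4 + 6*3) - 6 = -13*(4 + 18) - 6 = -13*22 - 6 = -286 - 6 = -292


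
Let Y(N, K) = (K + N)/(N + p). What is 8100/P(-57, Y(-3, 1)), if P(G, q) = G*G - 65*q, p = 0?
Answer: 24300/9617 ≈ 2.5268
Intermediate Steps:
Y(N, K) = (K + N)/N (Y(N, K) = (K + N)/(N + 0) = (K + N)/N)
P(G, q) = G² - 65*q
8100/P(-57, Y(-3, 1)) = 8100/((-57)² - 65*(1 - 3)/(-3)) = 8100/(3249 - (-65)*(-2)/3) = 8100/(3249 - 65*⅔) = 8100/(3249 - 130/3) = 8100/(9617/3) = 8100*(3/9617) = 24300/9617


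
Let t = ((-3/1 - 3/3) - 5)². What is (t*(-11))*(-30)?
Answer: 26730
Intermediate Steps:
t = 81 (t = ((-3*1 - 3*⅓) - 5)² = ((-3 - 1) - 5)² = (-4 - 5)² = (-9)² = 81)
(t*(-11))*(-30) = (81*(-11))*(-30) = -891*(-30) = 26730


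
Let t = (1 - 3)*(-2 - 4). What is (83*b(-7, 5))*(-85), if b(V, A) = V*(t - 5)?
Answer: 345695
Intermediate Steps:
t = 12 (t = -2*(-6) = 12)
b(V, A) = 7*V (b(V, A) = V*(12 - 5) = V*7 = 7*V)
(83*b(-7, 5))*(-85) = (83*(7*(-7)))*(-85) = (83*(-49))*(-85) = -4067*(-85) = 345695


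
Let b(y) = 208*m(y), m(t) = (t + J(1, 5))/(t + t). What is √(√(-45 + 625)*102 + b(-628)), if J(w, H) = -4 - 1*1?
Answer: √(2583906 + 5028396*√145)/157 ≈ 50.609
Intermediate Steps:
J(w, H) = -5 (J(w, H) = -4 - 1 = -5)
m(t) = (-5 + t)/(2*t) (m(t) = (t - 5)/(t + t) = (-5 + t)/((2*t)) = (-5 + t)*(1/(2*t)) = (-5 + t)/(2*t))
b(y) = 104*(-5 + y)/y (b(y) = 208*((-5 + y)/(2*y)) = 104*(-5 + y)/y)
√(√(-45 + 625)*102 + b(-628)) = √(√(-45 + 625)*102 + (104 - 520/(-628))) = √(√580*102 + (104 - 520*(-1/628))) = √((2*√145)*102 + (104 + 130/157)) = √(204*√145 + 16458/157) = √(16458/157 + 204*√145)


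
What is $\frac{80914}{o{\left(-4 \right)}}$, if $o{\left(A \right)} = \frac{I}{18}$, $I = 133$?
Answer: $\frac{1456452}{133} \approx 10951.0$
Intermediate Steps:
$o{\left(A \right)} = \frac{133}{18}$
$\frac{80914}{o{\left(-4 \right)}} = \frac{80914}{\frac{133}{18}} = 80914 \cdot \frac{18}{133} = \frac{1456452}{133}$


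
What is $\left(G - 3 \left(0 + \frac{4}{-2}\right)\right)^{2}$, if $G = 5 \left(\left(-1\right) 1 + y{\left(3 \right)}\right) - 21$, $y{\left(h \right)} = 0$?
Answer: $400$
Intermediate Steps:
$G = -26$ ($G = 5 \left(\left(-1\right) 1 + 0\right) - 21 = 5 \left(-1 + 0\right) - 21 = 5 \left(-1\right) - 21 = -5 - 21 = -26$)
$\left(G - 3 \left(0 + \frac{4}{-2}\right)\right)^{2} = \left(-26 - 3 \left(0 + \frac{4}{-2}\right)\right)^{2} = \left(-26 - 3 \left(0 + 4 \left(- \frac{1}{2}\right)\right)\right)^{2} = \left(-26 - 3 \left(0 - 2\right)\right)^{2} = \left(-26 - -6\right)^{2} = \left(-26 + 6\right)^{2} = \left(-20\right)^{2} = 400$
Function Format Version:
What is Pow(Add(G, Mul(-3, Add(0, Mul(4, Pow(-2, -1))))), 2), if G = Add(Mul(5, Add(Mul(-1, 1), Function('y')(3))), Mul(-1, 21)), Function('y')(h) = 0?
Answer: 400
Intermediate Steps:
G = -26 (G = Add(Mul(5, Add(Mul(-1, 1), 0)), Mul(-1, 21)) = Add(Mul(5, Add(-1, 0)), -21) = Add(Mul(5, -1), -21) = Add(-5, -21) = -26)
Pow(Add(G, Mul(-3, Add(0, Mul(4, Pow(-2, -1))))), 2) = Pow(Add(-26, Mul(-3, Add(0, Mul(4, Pow(-2, -1))))), 2) = Pow(Add(-26, Mul(-3, Add(0, Mul(4, Rational(-1, 2))))), 2) = Pow(Add(-26, Mul(-3, Add(0, -2))), 2) = Pow(Add(-26, Mul(-3, -2)), 2) = Pow(Add(-26, 6), 2) = Pow(-20, 2) = 400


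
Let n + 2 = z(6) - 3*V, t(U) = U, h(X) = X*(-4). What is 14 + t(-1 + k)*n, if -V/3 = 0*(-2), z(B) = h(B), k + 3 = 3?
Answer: 40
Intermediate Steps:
k = 0 (k = -3 + 3 = 0)
h(X) = -4*X
z(B) = -4*B
V = 0 (V = -0*(-2) = -3*0 = 0)
n = -26 (n = -2 + (-4*6 - 3*0) = -2 + (-24 + 0) = -2 - 24 = -26)
14 + t(-1 + k)*n = 14 + (-1 + 0)*(-26) = 14 - 1*(-26) = 14 + 26 = 40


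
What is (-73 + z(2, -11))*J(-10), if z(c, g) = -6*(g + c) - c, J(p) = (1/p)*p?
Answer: -21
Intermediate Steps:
J(p) = 1 (J(p) = p/p = 1)
z(c, g) = -7*c - 6*g (z(c, g) = -6*(c + g) - c = (-6*c - 6*g) - c = -7*c - 6*g)
(-73 + z(2, -11))*J(-10) = (-73 + (-7*2 - 6*(-11)))*1 = (-73 + (-14 + 66))*1 = (-73 + 52)*1 = -21*1 = -21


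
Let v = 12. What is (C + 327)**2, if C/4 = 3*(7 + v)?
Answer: 308025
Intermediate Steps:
C = 228 (C = 4*(3*(7 + 12)) = 4*(3*19) = 4*57 = 228)
(C + 327)**2 = (228 + 327)**2 = 555**2 = 308025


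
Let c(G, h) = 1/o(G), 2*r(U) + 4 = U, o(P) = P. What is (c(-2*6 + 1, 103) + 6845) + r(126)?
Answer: 75965/11 ≈ 6905.9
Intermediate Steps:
r(U) = -2 + U/2
c(G, h) = 1/G
(c(-2*6 + 1, 103) + 6845) + r(126) = (1/(-2*6 + 1) + 6845) + (-2 + (½)*126) = (1/(-12 + 1) + 6845) + (-2 + 63) = (1/(-11) + 6845) + 61 = (-1/11 + 6845) + 61 = 75294/11 + 61 = 75965/11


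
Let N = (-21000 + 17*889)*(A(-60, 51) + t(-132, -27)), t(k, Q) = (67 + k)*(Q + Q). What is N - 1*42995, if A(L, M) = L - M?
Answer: -20052908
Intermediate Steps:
t(k, Q) = 2*Q*(67 + k) (t(k, Q) = (67 + k)*(2*Q) = 2*Q*(67 + k))
N = -20009913 (N = (-21000 + 17*889)*((-60 - 1*51) + 2*(-27)*(67 - 132)) = (-21000 + 15113)*((-60 - 51) + 2*(-27)*(-65)) = -5887*(-111 + 3510) = -5887*3399 = -20009913)
N - 1*42995 = -20009913 - 1*42995 = -20009913 - 42995 = -20052908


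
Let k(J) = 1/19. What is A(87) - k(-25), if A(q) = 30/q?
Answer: 161/551 ≈ 0.29220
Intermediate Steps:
k(J) = 1/19
A(87) - k(-25) = 30/87 - 1*1/19 = 30*(1/87) - 1/19 = 10/29 - 1/19 = 161/551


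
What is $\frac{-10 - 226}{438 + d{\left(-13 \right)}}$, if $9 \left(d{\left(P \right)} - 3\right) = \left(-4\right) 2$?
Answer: $- \frac{2124}{3961} \approx -0.53623$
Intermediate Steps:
$d{\left(P \right)} = \frac{19}{9}$ ($d{\left(P \right)} = 3 + \frac{\left(-4\right) 2}{9} = 3 + \frac{1}{9} \left(-8\right) = 3 - \frac{8}{9} = \frac{19}{9}$)
$\frac{-10 - 226}{438 + d{\left(-13 \right)}} = \frac{-10 - 226}{438 + \frac{19}{9}} = - \frac{236}{\frac{3961}{9}} = \left(-236\right) \frac{9}{3961} = - \frac{2124}{3961}$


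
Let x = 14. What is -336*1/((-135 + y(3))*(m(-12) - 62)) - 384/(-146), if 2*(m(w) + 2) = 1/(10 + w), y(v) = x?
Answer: 5872512/2270081 ≈ 2.5869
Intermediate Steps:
y(v) = 14
m(w) = -2 + 1/(2*(10 + w))
-336*1/((-135 + y(3))*(m(-12) - 62)) - 384/(-146) = -336*1/((-135 + 14)*((-39 - 4*(-12))/(2*(10 - 12)) - 62)) - 384/(-146) = -336*(-1/(121*((½)*(-39 + 48)/(-2) - 62))) - 384*(-1/146) = -336*(-1/(121*((½)*(-½)*9 - 62))) + 192/73 = -336*(-1/(121*(-9/4 - 62))) + 192/73 = -336/((-121*(-257/4))) + 192/73 = -336/31097/4 + 192/73 = -336*4/31097 + 192/73 = -1344/31097 + 192/73 = 5872512/2270081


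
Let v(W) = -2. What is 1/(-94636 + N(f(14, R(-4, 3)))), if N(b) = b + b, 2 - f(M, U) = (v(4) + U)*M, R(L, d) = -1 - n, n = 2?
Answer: -1/94492 ≈ -1.0583e-5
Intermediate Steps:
R(L, d) = -3 (R(L, d) = -1 - 1*2 = -1 - 2 = -3)
f(M, U) = 2 - M*(-2 + U) (f(M, U) = 2 - (-2 + U)*M = 2 - M*(-2 + U))
N(b) = 2*b
1/(-94636 + N(f(14, R(-4, 3)))) = 1/(-94636 + 2*(2 + 2*14 - 1*14*(-3))) = 1/(-94636 + 2*(2 + 28 + 42)) = 1/(-94636 + 2*72) = 1/(-94636 + 144) = 1/(-94492) = -1/94492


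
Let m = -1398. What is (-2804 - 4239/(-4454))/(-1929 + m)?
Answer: 12484777/14818458 ≈ 0.84251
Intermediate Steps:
(-2804 - 4239/(-4454))/(-1929 + m) = (-2804 - 4239/(-4454))/(-1929 - 1398) = (-2804 - 4239*(-1/4454))/(-3327) = (-2804 + 4239/4454)*(-1/3327) = -12484777/4454*(-1/3327) = 12484777/14818458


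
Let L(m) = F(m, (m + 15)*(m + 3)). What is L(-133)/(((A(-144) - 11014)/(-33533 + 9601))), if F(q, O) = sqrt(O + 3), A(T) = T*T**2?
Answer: 11966*sqrt(15343)/1498499 ≈ 0.98912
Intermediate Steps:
A(T) = T**3
F(q, O) = sqrt(3 + O)
L(m) = sqrt(3 + (3 + m)*(15 + m)) (L(m) = sqrt(3 + (m + 15)*(m + 3)) = sqrt(3 + (15 + m)*(3 + m)) = sqrt(3 + (3 + m)*(15 + m)))
L(-133)/(((A(-144) - 11014)/(-33533 + 9601))) = sqrt(48 + (-133)**2 + 18*(-133))/((((-144)**3 - 11014)/(-33533 + 9601))) = sqrt(48 + 17689 - 2394)/(((-2985984 - 11014)/(-23932))) = sqrt(15343)/((-2996998*(-1/23932))) = sqrt(15343)/(1498499/11966) = sqrt(15343)*(11966/1498499) = 11966*sqrt(15343)/1498499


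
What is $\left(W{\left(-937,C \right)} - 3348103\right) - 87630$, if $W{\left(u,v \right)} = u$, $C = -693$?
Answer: $-3436670$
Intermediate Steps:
$\left(W{\left(-937,C \right)} - 3348103\right) - 87630 = \left(-937 - 3348103\right) - 87630 = -3349040 - 87630 = -3436670$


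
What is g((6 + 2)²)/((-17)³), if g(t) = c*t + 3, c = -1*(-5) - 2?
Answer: -195/4913 ≈ -0.039691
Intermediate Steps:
c = 3 (c = 5 - 2 = 3)
g(t) = 3 + 3*t (g(t) = 3*t + 3 = 3 + 3*t)
g((6 + 2)²)/((-17)³) = (3 + 3*(6 + 2)²)/((-17)³) = (3 + 3*8²)/(-4913) = (3 + 3*64)*(-1/4913) = (3 + 192)*(-1/4913) = 195*(-1/4913) = -195/4913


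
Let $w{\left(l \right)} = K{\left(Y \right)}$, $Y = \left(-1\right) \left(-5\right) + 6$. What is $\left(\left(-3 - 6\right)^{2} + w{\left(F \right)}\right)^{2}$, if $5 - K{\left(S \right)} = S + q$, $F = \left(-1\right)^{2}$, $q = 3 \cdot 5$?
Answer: $3600$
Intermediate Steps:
$Y = 11$ ($Y = 5 + 6 = 11$)
$q = 15$
$F = 1$
$K{\left(S \right)} = -10 - S$ ($K{\left(S \right)} = 5 - \left(S + 15\right) = 5 - \left(15 + S\right) = -10 - S$)
$w{\left(l \right)} = -21$ ($w{\left(l \right)} = -10 - 11 = -21$)
$\left(\left(-3 - 6\right)^{2} + w{\left(F \right)}\right)^{2} = \left(\left(-3 - 6\right)^{2} - 21\right)^{2} = \left(\left(-9\right)^{2} - 21\right)^{2} = \left(81 - 21\right)^{2} = 60^{2} = 3600$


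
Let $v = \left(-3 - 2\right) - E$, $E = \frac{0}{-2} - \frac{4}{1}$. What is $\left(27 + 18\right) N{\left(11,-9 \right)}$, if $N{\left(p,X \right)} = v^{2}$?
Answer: $45$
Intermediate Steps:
$E = -4$ ($E = 0 \left(- \frac{1}{2}\right) - 4 = 0 - 4 = -4$)
$v = -1$ ($v = \left(-3 - 2\right) - -4 = \left(-3 - 2\right) + 4 = -5 + 4 = -1$)
$N{\left(p,X \right)} = 1$ ($N{\left(p,X \right)} = \left(-1\right)^{2} = 1$)
$\left(27 + 18\right) N{\left(11,-9 \right)} = \left(27 + 18\right) 1 = 45 \cdot 1 = 45$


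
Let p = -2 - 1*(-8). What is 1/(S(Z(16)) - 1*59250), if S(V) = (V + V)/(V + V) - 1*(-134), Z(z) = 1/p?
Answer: -1/59115 ≈ -1.6916e-5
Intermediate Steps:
p = 6 (p = -2 + 8 = 6)
Z(z) = ⅙ (Z(z) = 1/6 = ⅙)
S(V) = 135 (S(V) = (2*V)/((2*V)) + 134 = (2*V)*(1/(2*V)) + 134 = 1 + 134 = 135)
1/(S(Z(16)) - 1*59250) = 1/(135 - 1*59250) = 1/(135 - 59250) = 1/(-59115) = -1/59115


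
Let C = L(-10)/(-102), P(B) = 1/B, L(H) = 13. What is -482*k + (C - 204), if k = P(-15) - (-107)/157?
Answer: -13358103/26690 ≈ -500.49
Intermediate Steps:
C = -13/102 (C = 13/(-102) = 13*(-1/102) = -13/102 ≈ -0.12745)
k = 1448/2355 (k = 1/(-15) - (-107)/157 = -1/15 - (-107)/157 = -1/15 - 1*(-107/157) = -1/15 + 107/157 = 1448/2355 ≈ 0.61486)
-482*k + (C - 204) = -482*1448/2355 + (-13/102 - 204) = -697936/2355 - 20821/102 = -13358103/26690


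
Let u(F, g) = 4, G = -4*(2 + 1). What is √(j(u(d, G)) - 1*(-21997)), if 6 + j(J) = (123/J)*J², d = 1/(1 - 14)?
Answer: √22483 ≈ 149.94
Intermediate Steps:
G = -12 (G = -4*3 = -12)
d = -1/13 (d = 1/(-13) = -1/13 ≈ -0.076923)
j(J) = -6 + 123*J (j(J) = -6 + (123/J)*J² = -6 + 123*J)
√(j(u(d, G)) - 1*(-21997)) = √((-6 + 123*4) - 1*(-21997)) = √((-6 + 492) + 21997) = √(486 + 21997) = √22483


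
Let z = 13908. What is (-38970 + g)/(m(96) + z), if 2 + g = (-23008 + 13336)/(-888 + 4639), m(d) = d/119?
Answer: -140298739/50068227 ≈ -2.8022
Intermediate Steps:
m(d) = d/119 (m(d) = d*(1/119) = d/119)
g = -554/121 (g = -2 + (-23008 + 13336)/(-888 + 4639) = -2 - 9672/3751 = -2 - 9672*1/3751 = -2 - 312/121 = -554/121 ≈ -4.5785)
(-38970 + g)/(m(96) + z) = (-38970 - 554/121)/((1/119)*96 + 13908) = -4715924/(121*(96/119 + 13908)) = -4715924/(121*1655148/119) = -4715924/121*119/1655148 = -140298739/50068227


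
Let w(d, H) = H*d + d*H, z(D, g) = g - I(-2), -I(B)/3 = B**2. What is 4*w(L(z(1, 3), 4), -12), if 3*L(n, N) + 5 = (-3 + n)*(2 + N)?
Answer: -2144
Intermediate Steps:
I(B) = -3*B**2
z(D, g) = 12 + g (z(D, g) = g - (-3)*(-2)**2 = g - (-3)*4 = g - 1*(-12) = g + 12 = 12 + g)
L(n, N) = -5/3 + (-3 + n)*(2 + N)/3 (L(n, N) = -5/3 + ((-3 + n)*(2 + N))/3 = -5/3 + (-3 + n)*(2 + N)/3)
w(d, H) = 2*H*d (w(d, H) = H*d + H*d = 2*H*d)
4*w(L(z(1, 3), 4), -12) = 4*(2*(-12)*(-11/3 - 1*4 + 2*(12 + 3)/3 + (1/3)*4*(12 + 3))) = 4*(2*(-12)*(-11/3 - 4 + (2/3)*15 + (1/3)*4*15)) = 4*(2*(-12)*(-11/3 - 4 + 10 + 20)) = 4*(2*(-12)*(67/3)) = 4*(-536) = -2144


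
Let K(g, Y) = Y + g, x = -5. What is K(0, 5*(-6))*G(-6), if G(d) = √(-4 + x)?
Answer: -90*I ≈ -90.0*I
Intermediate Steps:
G(d) = 3*I (G(d) = √(-4 - 5) = √(-9) = 3*I)
K(0, 5*(-6))*G(-6) = (5*(-6) + 0)*(3*I) = (-30 + 0)*(3*I) = -90*I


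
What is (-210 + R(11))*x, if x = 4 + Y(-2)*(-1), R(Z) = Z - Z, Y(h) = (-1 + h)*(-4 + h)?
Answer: 2940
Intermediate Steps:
R(Z) = 0
x = -14 (x = 4 + (4 + (-2)**2 - 5*(-2))*(-1) = 4 + (4 + 4 + 10)*(-1) = 4 + 18*(-1) = 4 - 18 = -14)
(-210 + R(11))*x = (-210 + 0)*(-14) = -210*(-14) = 2940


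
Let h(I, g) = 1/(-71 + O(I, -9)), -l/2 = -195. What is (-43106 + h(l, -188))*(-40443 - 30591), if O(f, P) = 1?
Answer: 107169741657/35 ≈ 3.0620e+9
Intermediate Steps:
l = 390 (l = -2*(-195) = 390)
h(I, g) = -1/70 (h(I, g) = 1/(-71 + 1) = 1/(-70) = -1/70)
(-43106 + h(l, -188))*(-40443 - 30591) = (-43106 - 1/70)*(-40443 - 30591) = -3017421/70*(-71034) = 107169741657/35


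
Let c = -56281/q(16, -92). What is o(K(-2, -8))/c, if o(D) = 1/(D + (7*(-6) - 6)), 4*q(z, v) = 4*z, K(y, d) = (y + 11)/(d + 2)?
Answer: 32/5571819 ≈ 5.7432e-6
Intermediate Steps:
K(y, d) = (11 + y)/(2 + d)
q(z, v) = z (q(z, v) = (4*z)/4 = z)
c = -56281/16 ≈ -3517.6
o(D) = 1/(-48 + D) (o(D) = 1/(D + (-42 - 6)) = 1/(D - 48) = 1/(-48 + D))
o(K(-2, -8))/c = 1/((-48 + (11 - 2)/(2 - 8))*(-56281/16)) = -16/56281/(-48 + 9/(-6)) = -16/56281/(-48 - ⅙*9) = -16/56281/(-48 - 3/2) = -16/56281/(-99/2) = -2/99*(-16/56281) = 32/5571819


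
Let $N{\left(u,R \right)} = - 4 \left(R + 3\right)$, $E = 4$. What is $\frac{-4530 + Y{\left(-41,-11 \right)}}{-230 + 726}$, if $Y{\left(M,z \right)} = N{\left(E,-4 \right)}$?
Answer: $- \frac{73}{8} \approx -9.125$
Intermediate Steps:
$N{\left(u,R \right)} = -12 - 4 R$ ($N{\left(u,R \right)} = - 4 \left(3 + R\right) = -12 - 4 R$)
$Y{\left(M,z \right)} = 4$ ($Y{\left(M,z \right)} = -12 - -16 = -12 + 16 = 4$)
$\frac{-4530 + Y{\left(-41,-11 \right)}}{-230 + 726} = \frac{-4530 + 4}{-230 + 726} = - \frac{4526}{496} = \left(-4526\right) \frac{1}{496} = - \frac{73}{8}$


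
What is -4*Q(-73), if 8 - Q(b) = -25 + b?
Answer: -424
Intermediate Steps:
Q(b) = 33 - b (Q(b) = 8 - (-25 + b) = 8 + (25 - b) = 33 - b)
-4*Q(-73) = -4*(33 - 1*(-73)) = -4*(33 + 73) = -4*106 = -424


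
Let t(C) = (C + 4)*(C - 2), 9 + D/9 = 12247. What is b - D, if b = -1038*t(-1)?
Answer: -100800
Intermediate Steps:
D = 110142 (D = -81 + 9*12247 = -81 + 110223 = 110142)
t(C) = (-2 + C)*(4 + C) (t(C) = (4 + C)*(-2 + C) = (-2 + C)*(4 + C))
b = 9342 (b = -1038*(-8 + (-1)**2 + 2*(-1)) = -1038*(-8 + 1 - 2) = -1038*(-9) = 9342)
b - D = 9342 - 1*110142 = 9342 - 110142 = -100800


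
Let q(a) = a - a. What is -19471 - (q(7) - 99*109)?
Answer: -8680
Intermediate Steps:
q(a) = 0
-19471 - (q(7) - 99*109) = -19471 - (0 - 99*109) = -19471 - (0 - 10791) = -19471 - 1*(-10791) = -19471 + 10791 = -8680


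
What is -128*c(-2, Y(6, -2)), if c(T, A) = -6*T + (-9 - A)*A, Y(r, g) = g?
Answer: -3328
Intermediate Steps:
c(T, A) = -6*T + A*(-9 - A)
-128*c(-2, Y(6, -2)) = -128*(-1*(-2)² - 9*(-2) - 6*(-2)) = -128*(-1*4 + 18 + 12) = -128*(-4 + 18 + 12) = -128*26 = -3328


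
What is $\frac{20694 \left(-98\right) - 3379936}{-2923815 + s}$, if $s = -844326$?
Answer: $\frac{415996}{289857} \approx 1.4352$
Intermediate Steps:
$\frac{20694 \left(-98\right) - 3379936}{-2923815 + s} = \frac{20694 \left(-98\right) - 3379936}{-2923815 - 844326} = \frac{-2028012 - 3379936}{-3768141} = \left(-5407948\right) \left(- \frac{1}{3768141}\right) = \frac{415996}{289857}$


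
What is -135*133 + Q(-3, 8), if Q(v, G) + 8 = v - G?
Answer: -17974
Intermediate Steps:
Q(v, G) = -8 + v - G (Q(v, G) = -8 + (v - G) = -8 + v - G)
-135*133 + Q(-3, 8) = -135*133 + (-8 - 3 - 1*8) = -17955 + (-8 - 3 - 8) = -17955 - 19 = -17974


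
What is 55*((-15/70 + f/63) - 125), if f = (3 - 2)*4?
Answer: -867295/126 ≈ -6883.3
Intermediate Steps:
f = 4 (f = 1*4 = 4)
55*((-15/70 + f/63) - 125) = 55*((-15/70 + 4/63) - 125) = 55*((-15*1/70 + 4*(1/63)) - 125) = 55*((-3/14 + 4/63) - 125) = 55*(-19/126 - 125) = 55*(-15769/126) = -867295/126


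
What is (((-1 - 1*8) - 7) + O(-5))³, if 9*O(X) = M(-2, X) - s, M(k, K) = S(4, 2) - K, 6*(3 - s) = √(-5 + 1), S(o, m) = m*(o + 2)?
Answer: -6590870/2187 + 456299*I/19683 ≈ -3013.7 + 23.182*I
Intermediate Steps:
S(o, m) = m*(2 + o)
s = 3 - I/3 (s = 3 - √(-5 + 1)/6 = 3 - I/3 ≈ 3.0 - 0.33333*I)
M(k, K) = 12 - K (M(k, K) = 2*(2 + 4) - K = 2*6 - K = 12 - K)
O(X) = 1 - X/9 + I/27 (O(X) = ((12 - X) - (3 - I/3))/9 = ((12 - X) + (-3 + I/3))/9 = (9 - X + I/3)/9 = 1 - X/9 + I/27)
(((-1 - 1*8) - 7) + O(-5))³ = (((-1 - 1*8) - 7) + (1 - ⅑*(-5) + I/27))³ = (((-1 - 8) - 7) + (1 + 5/9 + I/27))³ = ((-9 - 7) + (14/9 + I/27))³ = (-16 + (14/9 + I/27))³ = (-130/9 + I/27)³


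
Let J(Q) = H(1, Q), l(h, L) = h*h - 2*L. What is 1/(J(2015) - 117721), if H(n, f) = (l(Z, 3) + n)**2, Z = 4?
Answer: -1/117600 ≈ -8.5034e-6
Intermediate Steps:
l(h, L) = h**2 - 2*L
H(n, f) = (10 + n)**2 (H(n, f) = ((4**2 - 2*3) + n)**2 = ((16 - 6) + n)**2 = (10 + n)**2)
J(Q) = 121 (J(Q) = (10 + 1)**2 = 11**2 = 121)
1/(J(2015) - 117721) = 1/(121 - 117721) = 1/(-117600) = -1/117600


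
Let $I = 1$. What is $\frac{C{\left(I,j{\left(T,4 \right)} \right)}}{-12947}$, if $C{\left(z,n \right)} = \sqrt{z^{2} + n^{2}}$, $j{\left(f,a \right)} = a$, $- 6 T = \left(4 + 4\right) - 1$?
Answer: $- \frac{\sqrt{17}}{12947} \approx -0.00031846$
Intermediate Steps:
$T = - \frac{7}{6}$ ($T = - \frac{\left(4 + 4\right) - 1}{6} = - \frac{8 - 1}{6} = \left(- \frac{1}{6}\right) 7 = - \frac{7}{6} \approx -1.1667$)
$C{\left(z,n \right)} = \sqrt{n^{2} + z^{2}}$
$\frac{C{\left(I,j{\left(T,4 \right)} \right)}}{-12947} = \frac{\sqrt{4^{2} + 1^{2}}}{-12947} = - \frac{\sqrt{16 + 1}}{12947} = - \frac{\sqrt{17}}{12947}$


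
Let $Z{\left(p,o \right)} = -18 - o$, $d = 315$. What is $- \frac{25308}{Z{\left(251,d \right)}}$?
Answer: $76$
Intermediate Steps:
$- \frac{25308}{Z{\left(251,d \right)}} = - \frac{25308}{-18 - 315} = - \frac{25308}{-333} = \left(-25308\right) \left(- \frac{1}{333}\right) = 76$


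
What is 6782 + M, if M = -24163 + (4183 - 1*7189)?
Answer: -20387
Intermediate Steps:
M = -27169 (M = -24163 + (4183 - 7189) = -24163 - 3006 = -27169)
6782 + M = 6782 - 27169 = -20387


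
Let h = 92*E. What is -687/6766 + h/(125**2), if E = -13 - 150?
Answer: -112197311/105718750 ≈ -1.0613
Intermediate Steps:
E = -163
h = -14996 (h = 92*(-163) = -14996)
-687/6766 + h/(125**2) = -687/6766 - 14996/(125**2) = -687*1/6766 - 14996/15625 = -687/6766 - 14996*1/15625 = -687/6766 - 14996/15625 = -112197311/105718750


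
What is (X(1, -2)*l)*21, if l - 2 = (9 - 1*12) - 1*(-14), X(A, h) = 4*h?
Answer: -2184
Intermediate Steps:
l = 13 (l = 2 + ((9 - 1*12) - 1*(-14)) = 2 + ((9 - 12) + 14) = 2 + (-3 + 14) = 2 + 11 = 13)
(X(1, -2)*l)*21 = ((4*(-2))*13)*21 = -8*13*21 = -104*21 = -2184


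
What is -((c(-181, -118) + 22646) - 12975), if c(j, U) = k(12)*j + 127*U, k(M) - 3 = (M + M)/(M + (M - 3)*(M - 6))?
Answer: 65162/11 ≈ 5923.8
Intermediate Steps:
k(M) = 3 + 2*M/(M + (-6 + M)*(-3 + M)) (k(M) = 3 + (M + M)/(M + (M - 3)*(M - 6)) = 3 + (2*M)/(M + (-3 + M)*(-6 + M)) = 3 + (2*M)/(M + (-6 + M)*(-3 + M)) = 3 + 2*M/(M + (-6 + M)*(-3 + M)))
c(j, U) = 127*U + 37*j/11 (c(j, U) = ((54 - 22*12 + 3*12**2)/(18 + 12**2 - 8*12))*j + 127*U = ((54 - 264 + 3*144)/(18 + 144 - 96))*j + 127*U = ((54 - 264 + 432)/66)*j + 127*U = ((1/66)*222)*j + 127*U = 37*j/11 + 127*U = 127*U + 37*j/11)
-((c(-181, -118) + 22646) - 12975) = -(((127*(-118) + (37/11)*(-181)) + 22646) - 12975) = -(((-14986 - 6697/11) + 22646) - 12975) = -((-171543/11 + 22646) - 12975) = -(77563/11 - 12975) = -1*(-65162/11) = 65162/11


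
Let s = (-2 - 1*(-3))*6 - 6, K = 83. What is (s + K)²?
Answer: 6889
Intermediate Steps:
s = 0 (s = (-2 + 3)*6 - 6 = 1*6 - 6 = 6 - 6 = 0)
(s + K)² = (0 + 83)² = 83² = 6889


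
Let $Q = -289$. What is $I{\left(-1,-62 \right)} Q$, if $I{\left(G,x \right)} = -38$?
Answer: $10982$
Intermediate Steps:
$I{\left(-1,-62 \right)} Q = \left(-38\right) \left(-289\right) = 10982$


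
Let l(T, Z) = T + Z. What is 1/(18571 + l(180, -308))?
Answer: 1/18443 ≈ 5.4221e-5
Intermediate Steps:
1/(18571 + l(180, -308)) = 1/(18571 + (180 - 308)) = 1/(18571 - 128) = 1/18443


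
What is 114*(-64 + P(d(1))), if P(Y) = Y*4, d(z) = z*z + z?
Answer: -6384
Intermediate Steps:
d(z) = z + z**2 (d(z) = z**2 + z = z + z**2)
P(Y) = 4*Y
114*(-64 + P(d(1))) = 114*(-64 + 4*(1*(1 + 1))) = 114*(-64 + 4*(1*2)) = 114*(-64 + 4*2) = 114*(-64 + 8) = 114*(-56) = -6384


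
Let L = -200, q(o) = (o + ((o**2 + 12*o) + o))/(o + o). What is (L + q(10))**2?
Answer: 35344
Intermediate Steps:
q(o) = (o**2 + 14*o)/(2*o) (q(o) = (o + (o**2 + 13*o))/((2*o)) = (o**2 + 14*o)*(1/(2*o)) = (o**2 + 14*o)/(2*o))
(L + q(10))**2 = (-200 + (7 + (1/2)*10))**2 = (-200 + (7 + 5))**2 = (-200 + 12)**2 = (-188)**2 = 35344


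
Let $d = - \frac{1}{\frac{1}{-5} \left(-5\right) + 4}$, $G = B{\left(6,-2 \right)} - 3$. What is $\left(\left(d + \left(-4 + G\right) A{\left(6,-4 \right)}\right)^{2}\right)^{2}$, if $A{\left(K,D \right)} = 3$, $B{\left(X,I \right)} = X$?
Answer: $\frac{65536}{625} \approx 104.86$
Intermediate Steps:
$G = 3$ ($G = 6 - 3 = 3$)
$d = - \frac{1}{5}$ ($d = - \frac{1}{\left(- \frac{1}{5}\right) \left(-5\right) + 4} = - \frac{1}{1 + 4} = - \frac{1}{5} \approx -0.2$)
$\left(\left(d + \left(-4 + G\right) A{\left(6,-4 \right)}\right)^{2}\right)^{2} = \left(\left(- \frac{1}{5} + \left(-4 + 3\right) 3\right)^{2}\right)^{2} = \left(\left(- \frac{1}{5} - 3\right)^{2}\right)^{2} = \left(\left(- \frac{16}{5}\right)^{2}\right)^{2} = \left(\frac{256}{25}\right)^{2} = \frac{65536}{625}$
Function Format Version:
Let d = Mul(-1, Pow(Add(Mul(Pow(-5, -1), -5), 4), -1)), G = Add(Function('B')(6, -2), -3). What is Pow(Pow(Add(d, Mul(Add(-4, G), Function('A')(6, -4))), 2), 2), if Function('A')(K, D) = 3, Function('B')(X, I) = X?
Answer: Rational(65536, 625) ≈ 104.86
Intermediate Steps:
G = 3 (G = Add(6, -3) = 3)
d = Rational(-1, 5) (d = Mul(-1, Pow(Add(Mul(Rational(-1, 5), -5), 4), -1)) = Mul(-1, Pow(Add(1, 4), -1)) = Mul(-1, Pow(5, -1)) = Mul(-1, Rational(1, 5)) = Rational(-1, 5) ≈ -0.20000)
Pow(Pow(Add(d, Mul(Add(-4, G), Function('A')(6, -4))), 2), 2) = Pow(Pow(Add(Rational(-1, 5), Mul(Add(-4, 3), 3)), 2), 2) = Pow(Pow(Add(Rational(-1, 5), Mul(-1, 3)), 2), 2) = Pow(Pow(Add(Rational(-1, 5), -3), 2), 2) = Pow(Pow(Rational(-16, 5), 2), 2) = Pow(Rational(256, 25), 2) = Rational(65536, 625)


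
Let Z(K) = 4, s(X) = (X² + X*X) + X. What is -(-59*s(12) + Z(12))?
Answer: 17696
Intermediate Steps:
s(X) = X + 2*X² (s(X) = (X² + X²) + X = 2*X² + X = X + 2*X²)
-(-59*s(12) + Z(12)) = -(-708*(1 + 2*12) + 4) = -(-708*(1 + 24) + 4) = -(-708*25 + 4) = -(-59*300 + 4) = -(-17700 + 4) = -1*(-17696) = 17696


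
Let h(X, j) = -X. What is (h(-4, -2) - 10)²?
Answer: 36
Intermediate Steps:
(h(-4, -2) - 10)² = (-1*(-4) - 10)² = (4 - 10)² = (-6)² = 36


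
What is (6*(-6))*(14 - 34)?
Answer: 720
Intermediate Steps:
(6*(-6))*(14 - 34) = -36*(-20) = 720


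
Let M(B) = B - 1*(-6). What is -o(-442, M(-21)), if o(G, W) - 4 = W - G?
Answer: -431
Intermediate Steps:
M(B) = 6 + B (M(B) = B + 6 = 6 + B)
o(G, W) = 4 + W - G (o(G, W) = 4 + (W - G) = 4 + W - G)
-o(-442, M(-21)) = -(4 + (6 - 21) - 1*(-442)) = -(4 - 15 + 442) = -1*431 = -431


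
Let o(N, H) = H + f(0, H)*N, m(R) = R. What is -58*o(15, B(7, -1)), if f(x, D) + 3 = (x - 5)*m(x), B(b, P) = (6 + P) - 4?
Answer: 2552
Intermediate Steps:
B(b, P) = 2 + P
f(x, D) = -3 + x*(-5 + x) (f(x, D) = -3 + (x - 5)*x = -3 + (-5 + x)*x = -3 + x*(-5 + x))
o(N, H) = H - 3*N (o(N, H) = H + (-3 + 0² - 5*0)*N = H + (-3 + 0 + 0)*N = H - 3*N)
-58*o(15, B(7, -1)) = -58*((2 - 1) - 3*15) = -58*(1 - 45) = -58*(-44) = 2552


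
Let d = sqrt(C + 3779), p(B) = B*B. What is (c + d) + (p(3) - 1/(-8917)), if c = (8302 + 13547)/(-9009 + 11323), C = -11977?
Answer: 380535289/20633938 + I*sqrt(8198) ≈ 18.442 + 90.543*I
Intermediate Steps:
p(B) = B**2
c = 21849/2314 ≈ 9.4421
d = I*sqrt(8198) (d = sqrt(-11977 + 3779) = sqrt(-8198) = I*sqrt(8198) ≈ 90.543*I)
(c + d) + (p(3) - 1/(-8917)) = (21849/2314 + I*sqrt(8198)) + (3**2 - 1/(-8917)) = (21849/2314 + I*sqrt(8198)) + (9 - 1*(-1/8917)) = (21849/2314 + I*sqrt(8198)) + (9 + 1/8917) = (21849/2314 + I*sqrt(8198)) + 80254/8917 = 380535289/20633938 + I*sqrt(8198)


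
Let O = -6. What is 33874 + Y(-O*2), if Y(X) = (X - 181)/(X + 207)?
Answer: 7418237/219 ≈ 33873.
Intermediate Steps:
Y(X) = (-181 + X)/(207 + X)
33874 + Y(-O*2) = 33874 + (-181 - 1*(-6)*2)/(207 - 1*(-6)*2) = 33874 + (-181 + 6*2)/(207 + 6*2) = 33874 + (-181 + 12)/(207 + 12) = 33874 - 169/219 = 7418237/219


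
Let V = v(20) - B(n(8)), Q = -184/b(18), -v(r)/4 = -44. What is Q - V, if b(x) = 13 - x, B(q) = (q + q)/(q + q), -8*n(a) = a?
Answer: -691/5 ≈ -138.20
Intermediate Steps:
n(a) = -a/8
v(r) = 176 (v(r) = -4*(-44) = 176)
B(q) = 1 (B(q) = (2*q)/((2*q)) = (2*q)*(1/(2*q)) = 1)
Q = 184/5 (Q = -184/(13 - 1*18) = -184/(13 - 18) = -184/(-5) = -184*(-⅕) = 184/5 ≈ 36.800)
V = 175 (V = 176 - 1*1 = 176 - 1 = 175)
Q - V = 184/5 - 1*175 = 184/5 - 175 = -691/5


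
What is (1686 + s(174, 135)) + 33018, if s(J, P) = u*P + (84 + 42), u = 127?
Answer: 51975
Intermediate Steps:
s(J, P) = 126 + 127*P (s(J, P) = 127*P + (84 + 42) = 127*P + 126 = 126 + 127*P)
(1686 + s(174, 135)) + 33018 = (1686 + (126 + 127*135)) + 33018 = (1686 + (126 + 17145)) + 33018 = (1686 + 17271) + 33018 = 18957 + 33018 = 51975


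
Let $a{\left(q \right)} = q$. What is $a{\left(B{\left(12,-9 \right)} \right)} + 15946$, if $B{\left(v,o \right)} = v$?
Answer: $15958$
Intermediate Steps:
$a{\left(B{\left(12,-9 \right)} \right)} + 15946 = 12 + 15946 = 15958$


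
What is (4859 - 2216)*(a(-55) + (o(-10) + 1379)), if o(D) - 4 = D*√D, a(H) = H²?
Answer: 11650344 - 26430*I*√10 ≈ 1.165e+7 - 83579.0*I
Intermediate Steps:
o(D) = 4 + D^(3/2) (o(D) = 4 + D*√D = 4 + D^(3/2))
(4859 - 2216)*(a(-55) + (o(-10) + 1379)) = (4859 - 2216)*((-55)² + ((4 + (-10)^(3/2)) + 1379)) = 2643*(3025 + ((4 - 10*I*√10) + 1379)) = 2643*(3025 + (1383 - 10*I*√10)) = 2643*(4408 - 10*I*√10) = 11650344 - 26430*I*√10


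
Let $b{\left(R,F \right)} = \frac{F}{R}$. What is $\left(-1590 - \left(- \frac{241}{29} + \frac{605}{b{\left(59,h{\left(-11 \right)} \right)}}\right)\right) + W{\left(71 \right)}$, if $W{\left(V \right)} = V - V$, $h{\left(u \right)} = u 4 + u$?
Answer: $- \frac{27048}{29} \approx -932.69$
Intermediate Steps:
$h{\left(u \right)} = 5 u$ ($h{\left(u \right)} = 4 u + u = 5 u$)
$W{\left(V \right)} = 0$
$\left(-1590 - \left(- \frac{241}{29} + \frac{605}{b{\left(59,h{\left(-11 \right)} \right)}}\right)\right) + W{\left(71 \right)} = \left(-1590 - \left(-649 - \frac{241}{29}\right)\right) + 0 = \left(-1590 - \left(- \frac{241}{29} + \frac{605}{\left(-55\right) \frac{1}{59}}\right)\right) + 0 = \left(-1590 - \left(- \frac{241}{29} + \frac{605}{- \frac{55}{59}}\right)\right) + 0 = \left(-1590 + \left(\left(-605\right) \left(- \frac{59}{55}\right) + \frac{241}{29}\right)\right) + 0 = \left(-1590 + \left(649 + \frac{241}{29}\right)\right) + 0 = \left(-1590 + \frac{19062}{29}\right) + 0 = - \frac{27048}{29} + 0 = - \frac{27048}{29}$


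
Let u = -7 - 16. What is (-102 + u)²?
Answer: 15625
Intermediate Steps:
u = -23
(-102 + u)² = (-102 - 23)² = (-125)² = 15625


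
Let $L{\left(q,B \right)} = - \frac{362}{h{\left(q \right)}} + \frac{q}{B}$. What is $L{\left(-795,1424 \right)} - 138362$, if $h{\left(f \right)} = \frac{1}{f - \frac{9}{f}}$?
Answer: $\frac{56386392941}{377360} \approx 1.4942 \cdot 10^{5}$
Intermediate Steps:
$L{\left(q,B \right)} = \frac{q}{B} - \frac{362 \left(-9 + q^{2}\right)}{q}$ ($L{\left(q,B \right)} = - \frac{362}{q \frac{1}{-9 + q^{2}}} + \frac{q}{B} = - 362 \frac{-9 + q^{2}}{q} + \frac{q}{B} = - \frac{362 \left(-9 + q^{2}\right)}{q} + \frac{q}{B} = \frac{q}{B} - \frac{362 \left(-9 + q^{2}\right)}{q}$)
$L{\left(-795,1424 \right)} - 138362 = \left(\left(-362\right) \left(-795\right) + \frac{3258}{-795} - \frac{795}{1424}\right) - 138362 = \left(287790 + 3258 \left(- \frac{1}{795}\right) - \frac{795}{1424}\right) - 138362 = \left(287790 - \frac{1086}{265} - \frac{795}{1424}\right) - 138362 = \frac{108598677261}{377360} - 138362 = \frac{56386392941}{377360}$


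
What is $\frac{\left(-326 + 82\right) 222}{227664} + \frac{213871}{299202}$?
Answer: $\frac{112790116}{236519181} \approx 0.47688$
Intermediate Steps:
$\frac{\left(-326 + 82\right) 222}{227664} + \frac{213871}{299202} = \left(-244\right) 222 \cdot \frac{1}{227664} + 213871 \cdot \frac{1}{299202} = \left(-54168\right) \frac{1}{227664} + \frac{213871}{299202} = - \frac{2257}{9486} + \frac{213871}{299202} = \frac{112790116}{236519181}$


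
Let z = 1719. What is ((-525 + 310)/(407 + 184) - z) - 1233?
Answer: -1744847/591 ≈ -2952.4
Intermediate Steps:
((-525 + 310)/(407 + 184) - z) - 1233 = ((-525 + 310)/(407 + 184) - 1*1719) - 1233 = (-215/591 - 1719) - 1233 = -1016144/591 - 1233 = -1744847/591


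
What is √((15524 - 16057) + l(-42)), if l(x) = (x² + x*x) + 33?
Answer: 2*√757 ≈ 55.027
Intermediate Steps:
l(x) = 33 + 2*x² (l(x) = (x² + x²) + 33 = 2*x² + 33 = 33 + 2*x²)
√((15524 - 16057) + l(-42)) = √((15524 - 16057) + (33 + 2*(-42)²)) = √(-533 + (33 + 2*1764)) = √(-533 + (33 + 3528)) = √(-533 + 3561) = √3028 = 2*√757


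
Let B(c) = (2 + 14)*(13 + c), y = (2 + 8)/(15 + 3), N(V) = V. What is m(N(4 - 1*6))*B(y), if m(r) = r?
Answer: -3904/9 ≈ -433.78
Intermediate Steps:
y = 5/9 (y = 10/18 = 10*(1/18) = 5/9 ≈ 0.55556)
B(c) = 208 + 16*c (B(c) = 16*(13 + c) = 208 + 16*c)
m(N(4 - 1*6))*B(y) = (4 - 1*6)*(208 + 16*(5/9)) = (4 - 6)*(208 + 80/9) = -2*1952/9 = -3904/9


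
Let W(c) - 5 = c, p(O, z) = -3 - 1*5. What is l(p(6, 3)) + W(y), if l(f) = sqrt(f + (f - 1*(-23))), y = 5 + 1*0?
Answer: 10 + sqrt(7) ≈ 12.646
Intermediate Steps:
p(O, z) = -8 (p(O, z) = -3 - 5 = -8)
y = 5 (y = 5 + 0 = 5)
l(f) = sqrt(23 + 2*f) (l(f) = sqrt(f + (f + 23)) = sqrt(f + (23 + f)) = sqrt(23 + 2*f))
W(c) = 5 + c
l(p(6, 3)) + W(y) = sqrt(23 + 2*(-8)) + (5 + 5) = sqrt(23 - 16) + 10 = sqrt(7) + 10 = 10 + sqrt(7)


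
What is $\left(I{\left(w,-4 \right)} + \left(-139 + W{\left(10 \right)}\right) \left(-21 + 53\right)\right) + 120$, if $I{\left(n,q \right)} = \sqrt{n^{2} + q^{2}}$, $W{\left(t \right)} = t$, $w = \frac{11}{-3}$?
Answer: $-4008 + \frac{\sqrt{265}}{3} \approx -4002.6$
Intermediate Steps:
$w = - \frac{11}{3}$ ($w = 11 \left(- \frac{1}{3}\right) = - \frac{11}{3} \approx -3.6667$)
$\left(I{\left(w,-4 \right)} + \left(-139 + W{\left(10 \right)}\right) \left(-21 + 53\right)\right) + 120 = \left(\sqrt{\left(- \frac{11}{3}\right)^{2} + \left(-4\right)^{2}} + \left(-139 + 10\right) \left(-21 + 53\right)\right) + 120 = \left(\sqrt{\frac{121}{9} + 16} - 4128\right) + 120 = \left(\sqrt{\frac{265}{9}} - 4128\right) + 120 = \left(\frac{\sqrt{265}}{3} - 4128\right) + 120 = \left(-4128 + \frac{\sqrt{265}}{3}\right) + 120 = -4008 + \frac{\sqrt{265}}{3}$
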